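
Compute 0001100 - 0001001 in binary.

Method 1 - Direct subtraction (column by column from the right: bit − bit − borrow-in; if negative, add 2 and borrow 1 from the next column):
borrow: 0000110
        0001100
-       0001001
---------------
        0000011

Method 2 - Add two's complement:
Two's complement of 0001001: invert → 1110110, add 1 → 1110111
  0001100
+ 1110111
---------
 10000011  (end carry out of the top bit = 1)
Discarding the end carry: 0000011
Decimal check:
  0001100 = 8 + 4 = 12
  0001001 = 8 + 1 = 9
  12 - 9 = 3, and 0000011 = 2 + 1 = 3 ✓



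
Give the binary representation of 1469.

Using repeated division by 2:
1469 ÷ 2 = 734 remainder 1
734 ÷ 2 = 367 remainder 0
367 ÷ 2 = 183 remainder 1
183 ÷ 2 = 91 remainder 1
91 ÷ 2 = 45 remainder 1
45 ÷ 2 = 22 remainder 1
22 ÷ 2 = 11 remainder 0
11 ÷ 2 = 5 remainder 1
5 ÷ 2 = 2 remainder 1
2 ÷ 2 = 1 remainder 0
1 ÷ 2 = 0 remainder 1
Reading remainders bottom to top: 10110111101



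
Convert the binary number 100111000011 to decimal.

Sum of powers of 2 for each 1-bit:
2^0 + 2^1 + 2^6 + 2^7 + 2^8 + 2^11
= 1 + 2 + 64 + 128 + 256 + 2048
= 2499



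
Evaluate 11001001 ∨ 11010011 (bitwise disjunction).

OR: 1 when either bit is 1
  11001001
| 11010011
----------
  11011011
Decimal: 201 | 211 = 219



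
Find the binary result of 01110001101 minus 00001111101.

Method 1 - Direct subtraction (column by column from the right: bit − bit − borrow-in; if negative, add 2 and borrow 1 from the next column):
borrow: 00011100000
        01110001101
-       00001111101
-------------------
        01100010000

Method 2 - Add two's complement:
Two's complement of 00001111101: invert → 11110000010, add 1 → 11110000011
  01110001101
+ 11110000011
-------------
 101100010000  (end carry out of the top bit = 1)
Discarding the end carry: 01100010000
Decimal check:
  01110001101 = 512 + 256 + 128 + 8 + 4 + 1 = 909
  00001111101 = 64 + 32 + 16 + 8 + 4 + 1 = 125
  909 - 125 = 784, and 01100010000 = 512 + 256 + 16 = 784 ✓



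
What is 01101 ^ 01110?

XOR: 1 when bits differ
  01101
^ 01110
-------
  00011
Decimal: 13 ^ 14 = 3



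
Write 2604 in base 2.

Using repeated division by 2:
2604 ÷ 2 = 1302 remainder 0
1302 ÷ 2 = 651 remainder 0
651 ÷ 2 = 325 remainder 1
325 ÷ 2 = 162 remainder 1
162 ÷ 2 = 81 remainder 0
81 ÷ 2 = 40 remainder 1
40 ÷ 2 = 20 remainder 0
20 ÷ 2 = 10 remainder 0
10 ÷ 2 = 5 remainder 0
5 ÷ 2 = 2 remainder 1
2 ÷ 2 = 1 remainder 0
1 ÷ 2 = 0 remainder 1
Reading remainders bottom to top: 101000101100



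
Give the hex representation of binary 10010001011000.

Group into 4-bit nibbles from right:
  0010 = 2
  0100 = 4
  0101 = 5
  1000 = 8
Result: 2458



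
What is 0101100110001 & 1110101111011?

AND: 1 only when both bits are 1
  0101100110001
& 1110101111011
---------------
  0100100110001
Decimal: 2865 & 7547 = 2353



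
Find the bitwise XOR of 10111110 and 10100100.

XOR: 1 when bits differ
  10111110
^ 10100100
----------
  00011010
Decimal: 190 ^ 164 = 26



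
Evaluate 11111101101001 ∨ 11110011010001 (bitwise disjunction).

OR: 1 when either bit is 1
  11111101101001
| 11110011010001
----------------
  11111111111001
Decimal: 16233 | 15569 = 16377



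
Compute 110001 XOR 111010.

XOR: 1 when bits differ
  110001
^ 111010
--------
  001011
Decimal: 49 ^ 58 = 11



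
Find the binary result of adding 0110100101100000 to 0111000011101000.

Add column by column from the right: bit + bit + carry-in; write the sum mod 2, carry 1 when the sum is 2 or 3.
carry:  1100001111000000
        0110100101100000
+       0111000011101000
------------------------
       01101101001001000
(the carry out of the leftmost column, 0, becomes the leading bit)
Decimal check:
  0110100101100000 = 16384 + 8192 + 2048 + 256 + 64 + 32 = 26976
  0111000011101000 = 16384 + 8192 + 4096 + 128 + 64 + 32 + 8 = 28904
  26976 + 28904 = 55880, and 01101101001001000 = 32768 + 16384 + 4096 + 2048 + 512 + 64 + 8 = 55880 ✓



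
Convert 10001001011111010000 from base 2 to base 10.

Sum of powers of 2 for each 1-bit:
2^4 + 2^6 + 2^7 + 2^8 + 2^9 + 2^10 + 2^12 + 2^15 + 2^19
= 16 + 64 + 128 + 256 + 512 + 1024 + 4096 + 32768 + 524288
= 563152



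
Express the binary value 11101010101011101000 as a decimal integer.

Sum of powers of 2 for each 1-bit:
2^3 + 2^5 + 2^6 + 2^7 + 2^9 + 2^11 + 2^13 + 2^15 + 2^17 + 2^18 + 2^19
= 8 + 32 + 64 + 128 + 512 + 2048 + 8192 + 32768 + 131072 + 262144 + 524288
= 961256



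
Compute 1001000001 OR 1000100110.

OR: 1 when either bit is 1
  1001000001
| 1000100110
------------
  1001100111
Decimal: 577 | 550 = 615



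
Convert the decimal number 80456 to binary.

Using repeated division by 2:
80456 ÷ 2 = 40228 remainder 0
40228 ÷ 2 = 20114 remainder 0
20114 ÷ 2 = 10057 remainder 0
10057 ÷ 2 = 5028 remainder 1
5028 ÷ 2 = 2514 remainder 0
2514 ÷ 2 = 1257 remainder 0
1257 ÷ 2 = 628 remainder 1
628 ÷ 2 = 314 remainder 0
314 ÷ 2 = 157 remainder 0
157 ÷ 2 = 78 remainder 1
78 ÷ 2 = 39 remainder 0
39 ÷ 2 = 19 remainder 1
19 ÷ 2 = 9 remainder 1
9 ÷ 2 = 4 remainder 1
4 ÷ 2 = 2 remainder 0
2 ÷ 2 = 1 remainder 0
1 ÷ 2 = 0 remainder 1
Reading remainders bottom to top: 10011101001001000



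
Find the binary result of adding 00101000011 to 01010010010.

Add column by column from the right: bit + bit + carry-in; write the sum mod 2, carry 1 when the sum is 2 or 3.
carry:  00000000100
        00101000011
+       01010010010
-------------------
       001111010101
(the carry out of the leftmost column, 0, becomes the leading bit)
Decimal check:
  00101000011 = 256 + 64 + 2 + 1 = 323
  01010010010 = 512 + 128 + 16 + 2 = 658
  323 + 658 = 981, and 001111010101 = 512 + 256 + 128 + 64 + 16 + 4 + 1 = 981 ✓



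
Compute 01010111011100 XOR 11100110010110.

XOR: 1 when bits differ
  01010111011100
^ 11100110010110
----------------
  10110001001010
Decimal: 5596 ^ 14742 = 11338



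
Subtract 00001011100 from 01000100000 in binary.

Method 1 - Direct subtraction (column by column from the right: bit − bit − borrow-in; if negative, add 2 and borrow 1 from the next column):
borrow: 01110111000
        01000100000
-       00001011100
-------------------
        00111000100

Method 2 - Add two's complement:
Two's complement of 00001011100: invert → 11110100011, add 1 → 11110100100
  01000100000
+ 11110100100
-------------
 100111000100  (end carry out of the top bit = 1)
Discarding the end carry: 00111000100
Decimal check:
  01000100000 = 512 + 32 = 544
  00001011100 = 64 + 16 + 8 + 4 = 92
  544 - 92 = 452, and 00111000100 = 256 + 128 + 64 + 4 = 452 ✓



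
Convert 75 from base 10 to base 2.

Using repeated division by 2:
75 ÷ 2 = 37 remainder 1
37 ÷ 2 = 18 remainder 1
18 ÷ 2 = 9 remainder 0
9 ÷ 2 = 4 remainder 1
4 ÷ 2 = 2 remainder 0
2 ÷ 2 = 1 remainder 0
1 ÷ 2 = 0 remainder 1
Reading remainders bottom to top: 1001011



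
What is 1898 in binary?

Using repeated division by 2:
1898 ÷ 2 = 949 remainder 0
949 ÷ 2 = 474 remainder 1
474 ÷ 2 = 237 remainder 0
237 ÷ 2 = 118 remainder 1
118 ÷ 2 = 59 remainder 0
59 ÷ 2 = 29 remainder 1
29 ÷ 2 = 14 remainder 1
14 ÷ 2 = 7 remainder 0
7 ÷ 2 = 3 remainder 1
3 ÷ 2 = 1 remainder 1
1 ÷ 2 = 0 remainder 1
Reading remainders bottom to top: 11101101010



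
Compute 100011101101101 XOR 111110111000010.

XOR: 1 when bits differ
  100011101101101
^ 111110111000010
-----------------
  011101010101111
Decimal: 18285 ^ 32194 = 15023



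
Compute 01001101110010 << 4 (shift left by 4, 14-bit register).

Original: 01001101110010 (decimal 4978)
Shift left by 4 positions
Append 4 zeros on the right and drop the 4 high bits that overflow the 14-bit width
Result: 11011100100000 (decimal 14112)
Equivalent: 4978 << 4 = 4978 × 2^4 = 79648, truncated to 14 bits = 14112



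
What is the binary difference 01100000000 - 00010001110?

Method 1 - Direct subtraction (column by column from the right: bit − bit − borrow-in; if negative, add 2 and borrow 1 from the next column):
borrow: 00111111100
        01100000000
-       00010001110
-------------------
        01001110010

Method 2 - Add two's complement:
Two's complement of 00010001110: invert → 11101110001, add 1 → 11101110010
  01100000000
+ 11101110010
-------------
 101001110010  (end carry out of the top bit = 1)
Discarding the end carry: 01001110010
Decimal check:
  01100000000 = 512 + 256 = 768
  00010001110 = 128 + 8 + 4 + 2 = 142
  768 - 142 = 626, and 01001110010 = 512 + 64 + 32 + 16 + 2 = 626 ✓



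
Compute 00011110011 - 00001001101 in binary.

Method 1 - Direct subtraction (column by column from the right: bit − bit − borrow-in; if negative, add 2 and borrow 1 from the next column):
borrow: 00000011000
        00011110011
-       00001001101
-------------------
        00010100110

Method 2 - Add two's complement:
Two's complement of 00001001101: invert → 11110110010, add 1 → 11110110011
  00011110011
+ 11110110011
-------------
 100010100110  (end carry out of the top bit = 1)
Discarding the end carry: 00010100110
Decimal check:
  00011110011 = 128 + 64 + 32 + 16 + 2 + 1 = 243
  00001001101 = 64 + 8 + 4 + 1 = 77
  243 - 77 = 166, and 00010100110 = 128 + 32 + 4 + 2 = 166 ✓



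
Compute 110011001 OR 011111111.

OR: 1 when either bit is 1
  110011001
| 011111111
-----------
  111111111
Decimal: 409 | 255 = 511



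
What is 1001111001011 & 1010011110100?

AND: 1 only when both bits are 1
  1001111001011
& 1010011110100
---------------
  1000011000000
Decimal: 5067 & 5364 = 4288



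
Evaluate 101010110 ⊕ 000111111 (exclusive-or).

XOR: 1 when bits differ
  101010110
^ 000111111
-----------
  101101001
Decimal: 342 ^ 63 = 361



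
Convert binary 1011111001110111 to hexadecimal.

Group into 4-bit nibbles from right:
  1011 = B
  1110 = E
  0111 = 7
  0111 = 7
Result: BE77



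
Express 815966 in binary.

Using repeated division by 2:
815966 ÷ 2 = 407983 remainder 0
407983 ÷ 2 = 203991 remainder 1
203991 ÷ 2 = 101995 remainder 1
101995 ÷ 2 = 50997 remainder 1
50997 ÷ 2 = 25498 remainder 1
25498 ÷ 2 = 12749 remainder 0
12749 ÷ 2 = 6374 remainder 1
6374 ÷ 2 = 3187 remainder 0
3187 ÷ 2 = 1593 remainder 1
1593 ÷ 2 = 796 remainder 1
796 ÷ 2 = 398 remainder 0
398 ÷ 2 = 199 remainder 0
199 ÷ 2 = 99 remainder 1
99 ÷ 2 = 49 remainder 1
49 ÷ 2 = 24 remainder 1
24 ÷ 2 = 12 remainder 0
12 ÷ 2 = 6 remainder 0
6 ÷ 2 = 3 remainder 0
3 ÷ 2 = 1 remainder 1
1 ÷ 2 = 0 remainder 1
Reading remainders bottom to top: 11000111001101011110



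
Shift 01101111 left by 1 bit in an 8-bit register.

Original: 01101111 (decimal 111)
Shift left by 1 position
Append 1 zero on the right
Result: 11011110 (decimal 222)
Equivalent: 111 << 1 = 111 × 2^1 = 222



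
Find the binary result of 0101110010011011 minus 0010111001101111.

Method 1 - Direct subtraction (column by column from the right: bit − bit − borrow-in; if negative, add 2 and borrow 1 from the next column):
borrow: 0101110011011000
        0101110010011011
-       0010111001101111
------------------------
        0010111000101100

Method 2 - Add two's complement:
Two's complement of 0010111001101111: invert → 1101000110010000, add 1 → 1101000110010001
  0101110010011011
+ 1101000110010001
------------------
 10010111000101100  (end carry out of the top bit = 1)
Discarding the end carry: 0010111000101100
Decimal check:
  0101110010011011 = 16384 + 4096 + 2048 + 1024 + 128 + 16 + 8 + 2 + 1 = 23707
  0010111001101111 = 8192 + 2048 + 1024 + 512 + 64 + 32 + 8 + 4 + 2 + 1 = 11887
  23707 - 11887 = 11820, and 0010111000101100 = 8192 + 2048 + 1024 + 512 + 32 + 8 + 4 = 11820 ✓



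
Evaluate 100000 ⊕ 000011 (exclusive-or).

XOR: 1 when bits differ
  100000
^ 000011
--------
  100011
Decimal: 32 ^ 3 = 35



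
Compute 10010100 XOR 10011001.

XOR: 1 when bits differ
  10010100
^ 10011001
----------
  00001101
Decimal: 148 ^ 153 = 13



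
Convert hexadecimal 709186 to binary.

Convert each hex digit to 4 bits:
  7 = 0111
  0 = 0000
  9 = 1001
  1 = 0001
  8 = 1000
  6 = 0110
Concatenate: 011100001001000110000110



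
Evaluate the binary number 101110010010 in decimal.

Sum of powers of 2 for each 1-bit:
2^1 + 2^4 + 2^7 + 2^8 + 2^9 + 2^11
= 2 + 16 + 128 + 256 + 512 + 2048
= 2962



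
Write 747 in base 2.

Using repeated division by 2:
747 ÷ 2 = 373 remainder 1
373 ÷ 2 = 186 remainder 1
186 ÷ 2 = 93 remainder 0
93 ÷ 2 = 46 remainder 1
46 ÷ 2 = 23 remainder 0
23 ÷ 2 = 11 remainder 1
11 ÷ 2 = 5 remainder 1
5 ÷ 2 = 2 remainder 1
2 ÷ 2 = 1 remainder 0
1 ÷ 2 = 0 remainder 1
Reading remainders bottom to top: 1011101011



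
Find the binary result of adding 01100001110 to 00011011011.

Add column by column from the right: bit + bit + carry-in; write the sum mod 2, carry 1 when the sum is 2 or 3.
carry:  00000111100
        01100001110
+       00011011011
-------------------
       001111101001
(the carry out of the leftmost column, 0, becomes the leading bit)
Decimal check:
  01100001110 = 512 + 256 + 8 + 4 + 2 = 782
  00011011011 = 128 + 64 + 16 + 8 + 2 + 1 = 219
  782 + 219 = 1001, and 001111101001 = 512 + 256 + 128 + 64 + 32 + 8 + 1 = 1001 ✓



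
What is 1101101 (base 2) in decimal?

Sum of powers of 2 for each 1-bit:
2^0 + 2^2 + 2^3 + 2^5 + 2^6
= 1 + 4 + 8 + 32 + 64
= 109



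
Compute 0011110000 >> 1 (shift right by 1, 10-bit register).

Original: 0011110000 (decimal 240)
Shift right by 1 position
Drop the 1 low bit; fill with zero on the left
Result: 0001111000 (decimal 120)
Equivalent: 240 >> 1 = 240 ÷ 2^1 = 120



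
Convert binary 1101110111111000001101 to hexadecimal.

Group into 4-bit nibbles from right:
  0011 = 3
  0111 = 7
  0111 = 7
  1110 = E
  0000 = 0
  1101 = D
Result: 377E0D



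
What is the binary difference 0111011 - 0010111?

Method 1 - Direct subtraction (column by column from the right: bit − bit − borrow-in; if negative, add 2 and borrow 1 from the next column):
borrow: 0001000
        0111011
-       0010111
---------------
        0100100

Method 2 - Add two's complement:
Two's complement of 0010111: invert → 1101000, add 1 → 1101001
  0111011
+ 1101001
---------
 10100100  (end carry out of the top bit = 1)
Discarding the end carry: 0100100
Decimal check:
  0111011 = 32 + 16 + 8 + 2 + 1 = 59
  0010111 = 16 + 4 + 2 + 1 = 23
  59 - 23 = 36, and 0100100 = 32 + 4 = 36 ✓



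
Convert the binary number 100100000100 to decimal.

Sum of powers of 2 for each 1-bit:
2^2 + 2^8 + 2^11
= 4 + 256 + 2048
= 2308



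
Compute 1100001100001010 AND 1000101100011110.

AND: 1 only when both bits are 1
  1100001100001010
& 1000101100011110
------------------
  1000001100001010
Decimal: 49930 & 35614 = 33546



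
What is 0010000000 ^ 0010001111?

XOR: 1 when bits differ
  0010000000
^ 0010001111
------------
  0000001111
Decimal: 128 ^ 143 = 15



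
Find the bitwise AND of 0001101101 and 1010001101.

AND: 1 only when both bits are 1
  0001101101
& 1010001101
------------
  0000001101
Decimal: 109 & 653 = 13



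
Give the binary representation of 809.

Using repeated division by 2:
809 ÷ 2 = 404 remainder 1
404 ÷ 2 = 202 remainder 0
202 ÷ 2 = 101 remainder 0
101 ÷ 2 = 50 remainder 1
50 ÷ 2 = 25 remainder 0
25 ÷ 2 = 12 remainder 1
12 ÷ 2 = 6 remainder 0
6 ÷ 2 = 3 remainder 0
3 ÷ 2 = 1 remainder 1
1 ÷ 2 = 0 remainder 1
Reading remainders bottom to top: 1100101001



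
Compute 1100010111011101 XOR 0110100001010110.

XOR: 1 when bits differ
  1100010111011101
^ 0110100001010110
------------------
  1010110110001011
Decimal: 50653 ^ 26710 = 44427



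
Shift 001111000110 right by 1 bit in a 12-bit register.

Original: 001111000110 (decimal 966)
Shift right by 1 position
Drop the 1 low bit; fill with zero on the left
Result: 000111100011 (decimal 483)
Equivalent: 966 >> 1 = 966 ÷ 2^1 = 483



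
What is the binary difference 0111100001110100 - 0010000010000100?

Method 1 - Direct subtraction (column by column from the right: bit − bit − borrow-in; if negative, add 2 and borrow 1 from the next column):
borrow: 0000111100000000
        0111100001110100
-       0010000010000100
------------------------
        0101011111110000

Method 2 - Add two's complement:
Two's complement of 0010000010000100: invert → 1101111101111011, add 1 → 1101111101111100
  0111100001110100
+ 1101111101111100
------------------
 10101011111110000  (end carry out of the top bit = 1)
Discarding the end carry: 0101011111110000
Decimal check:
  0111100001110100 = 16384 + 8192 + 4096 + 2048 + 64 + 32 + 16 + 4 = 30836
  0010000010000100 = 8192 + 128 + 4 = 8324
  30836 - 8324 = 22512, and 0101011111110000 = 16384 + 4096 + 1024 + 512 + 256 + 128 + 64 + 32 + 16 = 22512 ✓



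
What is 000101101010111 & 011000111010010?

AND: 1 only when both bits are 1
  000101101010111
& 011000111010010
-----------------
  000000101010010
Decimal: 2903 & 12754 = 338



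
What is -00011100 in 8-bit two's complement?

Original: 00011100
Step 1 - Invert all bits: 11100011
Step 2 - Add 1: 11100100
Verification: 00011100 + 11100100 = 100000000; discarding the end carry (carry out of the top bit) leaves the 8-bit value 00000000, as required for x + (-x)



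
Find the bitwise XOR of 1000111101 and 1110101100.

XOR: 1 when bits differ
  1000111101
^ 1110101100
------------
  0110010001
Decimal: 573 ^ 940 = 401



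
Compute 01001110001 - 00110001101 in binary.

Method 1 - Direct subtraction (column by column from the right: bit − bit − borrow-in; if negative, add 2 and borrow 1 from the next column):
borrow: 01100011000
        01001110001
-       00110001101
-------------------
        00011100100

Method 2 - Add two's complement:
Two's complement of 00110001101: invert → 11001110010, add 1 → 11001110011
  01001110001
+ 11001110011
-------------
 100011100100  (end carry out of the top bit = 1)
Discarding the end carry: 00011100100
Decimal check:
  01001110001 = 512 + 64 + 32 + 16 + 1 = 625
  00110001101 = 256 + 128 + 8 + 4 + 1 = 397
  625 - 397 = 228, and 00011100100 = 128 + 64 + 32 + 4 = 228 ✓



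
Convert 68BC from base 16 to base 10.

Expand by place value (powers of 16):
Digit values: B = 11, C = 12
68BC = 6 × 16^3 + 8 × 16^2 + 11 × 16^1 + 12 × 16^0
= 6 × 4096 + 8 × 256 + 11 × 16 + 12 × 1
= 24576 + 2048 + 176 + 12
= 26812



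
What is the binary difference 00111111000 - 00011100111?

Method 1 - Direct subtraction (column by column from the right: bit − bit − borrow-in; if negative, add 2 and borrow 1 from the next column):
borrow: 00000001110
        00111111000
-       00011100111
-------------------
        00100010001

Method 2 - Add two's complement:
Two's complement of 00011100111: invert → 11100011000, add 1 → 11100011001
  00111111000
+ 11100011001
-------------
 100100010001  (end carry out of the top bit = 1)
Discarding the end carry: 00100010001
Decimal check:
  00111111000 = 256 + 128 + 64 + 32 + 16 + 8 = 504
  00011100111 = 128 + 64 + 32 + 4 + 2 + 1 = 231
  504 - 231 = 273, and 00100010001 = 256 + 16 + 1 = 273 ✓



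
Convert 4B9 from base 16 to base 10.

Expand by place value (powers of 16):
Digit values: B = 11
4B9 = 4 × 16^2 + 11 × 16^1 + 9 × 16^0
= 4 × 256 + 11 × 16 + 9 × 1
= 1024 + 176 + 9
= 1209



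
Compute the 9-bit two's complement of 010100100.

Original: 010100100
Step 1 - Invert all bits: 101011011
Step 2 - Add 1: 101011100
Verification: 010100100 + 101011100 = 1000000000; discarding the end carry (carry out of the top bit) leaves the 9-bit value 000000000, as required for x + (-x)



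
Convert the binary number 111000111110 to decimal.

Sum of powers of 2 for each 1-bit:
2^1 + 2^2 + 2^3 + 2^4 + 2^5 + 2^9 + 2^10 + 2^11
= 2 + 4 + 8 + 16 + 32 + 512 + 1024 + 2048
= 3646



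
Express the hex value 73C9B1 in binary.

Convert each hex digit to 4 bits:
  7 = 0111
  3 = 0011
  C = 1100
  9 = 1001
  B = 1011
  1 = 0001
Concatenate: 011100111100100110110001



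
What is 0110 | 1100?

OR: 1 when either bit is 1
  0110
| 1100
------
  1110
Decimal: 6 | 12 = 14



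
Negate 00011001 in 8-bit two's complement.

Original: 00011001
Step 1 - Invert all bits: 11100110
Step 2 - Add 1: 11100111
Verification: 00011001 + 11100111 = 100000000; discarding the end carry (carry out of the top bit) leaves the 8-bit value 00000000, as required for x + (-x)



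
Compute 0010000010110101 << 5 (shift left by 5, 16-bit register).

Original: 0010000010110101 (decimal 8373)
Shift left by 5 positions
Append 5 zeros on the right and drop the 5 high bits that overflow the 16-bit width
Result: 0001011010100000 (decimal 5792)
Equivalent: 8373 << 5 = 8373 × 2^5 = 267936, truncated to 16 bits = 5792



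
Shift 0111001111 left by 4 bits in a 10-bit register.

Original: 0111001111 (decimal 463)
Shift left by 4 positions
Append 4 zeros on the right and drop the 4 high bits that overflow the 10-bit width
Result: 0011110000 (decimal 240)
Equivalent: 463 << 4 = 463 × 2^4 = 7408, truncated to 10 bits = 240



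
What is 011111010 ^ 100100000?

XOR: 1 when bits differ
  011111010
^ 100100000
-----------
  111011010
Decimal: 250 ^ 288 = 474



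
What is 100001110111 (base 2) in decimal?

Sum of powers of 2 for each 1-bit:
2^0 + 2^1 + 2^2 + 2^4 + 2^5 + 2^6 + 2^11
= 1 + 2 + 4 + 16 + 32 + 64 + 2048
= 2167



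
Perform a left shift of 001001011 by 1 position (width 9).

Original: 001001011 (decimal 75)
Shift left by 1 position
Append 1 zero on the right
Result: 010010110 (decimal 150)
Equivalent: 75 << 1 = 75 × 2^1 = 150



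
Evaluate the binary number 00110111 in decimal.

Sum of powers of 2 for each 1-bit:
2^0 + 2^1 + 2^2 + 2^4 + 2^5
= 1 + 2 + 4 + 16 + 32
= 55



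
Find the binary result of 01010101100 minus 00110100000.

Method 1 - Direct subtraction (column by column from the right: bit − bit − borrow-in; if negative, add 2 and borrow 1 from the next column):
borrow: 01000000000
        01010101100
-       00110100000
-------------------
        00100001100

Method 2 - Add two's complement:
Two's complement of 00110100000: invert → 11001011111, add 1 → 11001100000
  01010101100
+ 11001100000
-------------
 100100001100  (end carry out of the top bit = 1)
Discarding the end carry: 00100001100
Decimal check:
  01010101100 = 512 + 128 + 32 + 8 + 4 = 684
  00110100000 = 256 + 128 + 32 = 416
  684 - 416 = 268, and 00100001100 = 256 + 8 + 4 = 268 ✓



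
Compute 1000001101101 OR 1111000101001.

OR: 1 when either bit is 1
  1000001101101
| 1111000101001
---------------
  1111001101101
Decimal: 4205 | 7721 = 7789



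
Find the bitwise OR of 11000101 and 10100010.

OR: 1 when either bit is 1
  11000101
| 10100010
----------
  11100111
Decimal: 197 | 162 = 231



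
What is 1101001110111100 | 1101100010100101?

OR: 1 when either bit is 1
  1101001110111100
| 1101100010100101
------------------
  1101101110111101
Decimal: 54204 | 55461 = 56253



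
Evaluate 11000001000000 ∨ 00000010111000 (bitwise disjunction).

OR: 1 when either bit is 1
  11000001000000
| 00000010111000
----------------
  11000011111000
Decimal: 12352 | 184 = 12536



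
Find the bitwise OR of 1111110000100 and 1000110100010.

OR: 1 when either bit is 1
  1111110000100
| 1000110100010
---------------
  1111110100110
Decimal: 8068 | 4514 = 8102



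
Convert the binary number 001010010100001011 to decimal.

Sum of powers of 2 for each 1-bit:
2^0 + 2^1 + 2^3 + 2^8 + 2^10 + 2^13 + 2^15
= 1 + 2 + 8 + 256 + 1024 + 8192 + 32768
= 42251



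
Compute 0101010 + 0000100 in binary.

Add column by column from the right: bit + bit + carry-in; write the sum mod 2, carry 1 when the sum is 2 or 3.
carry:  0000000
        0101010
+       0000100
---------------
       00101110
(the carry out of the leftmost column, 0, becomes the leading bit)
Decimal check:
  0101010 = 32 + 8 + 2 = 42
  0000100 = 4
  42 + 4 = 46, and 00101110 = 32 + 8 + 4 + 2 = 46 ✓



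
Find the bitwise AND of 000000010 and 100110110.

AND: 1 only when both bits are 1
  000000010
& 100110110
-----------
  000000010
Decimal: 2 & 310 = 2



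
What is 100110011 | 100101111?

OR: 1 when either bit is 1
  100110011
| 100101111
-----------
  100111111
Decimal: 307 | 303 = 319



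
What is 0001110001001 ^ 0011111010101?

XOR: 1 when bits differ
  0001110001001
^ 0011111010101
---------------
  0010001011100
Decimal: 905 ^ 2005 = 1116



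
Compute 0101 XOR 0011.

XOR: 1 when bits differ
  0101
^ 0011
------
  0110
Decimal: 5 ^ 3 = 6



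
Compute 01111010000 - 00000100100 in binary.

Method 1 - Direct subtraction (column by column from the right: bit − bit − borrow-in; if negative, add 2 and borrow 1 from the next column):
borrow: 00001011000
        01111010000
-       00000100100
-------------------
        01110101100

Method 2 - Add two's complement:
Two's complement of 00000100100: invert → 11111011011, add 1 → 11111011100
  01111010000
+ 11111011100
-------------
 101110101100  (end carry out of the top bit = 1)
Discarding the end carry: 01110101100
Decimal check:
  01111010000 = 512 + 256 + 128 + 64 + 16 = 976
  00000100100 = 32 + 4 = 36
  976 - 36 = 940, and 01110101100 = 512 + 256 + 128 + 32 + 8 + 4 = 940 ✓



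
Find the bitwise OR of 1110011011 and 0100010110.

OR: 1 when either bit is 1
  1110011011
| 0100010110
------------
  1110011111
Decimal: 923 | 278 = 927



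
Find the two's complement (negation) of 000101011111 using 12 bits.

Original: 000101011111
Step 1 - Invert all bits: 111010100000
Step 2 - Add 1: 111010100001
Verification: 000101011111 + 111010100001 = 1000000000000; discarding the end carry (carry out of the top bit) leaves the 12-bit value 000000000000, as required for x + (-x)



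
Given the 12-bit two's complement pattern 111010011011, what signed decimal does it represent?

Binary: 111010011011
Sign bit: 1 (negative)
Invert: 000101100100
Add 1:  000101100101
Magnitude: 000101100101 = 256 + 64 + 32 + 4 + 1 = 357
Value: -357



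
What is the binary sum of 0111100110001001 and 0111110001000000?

Add column by column from the right: bit + bit + carry-in; write the sum mod 2, carry 1 when the sum is 2 or 3.
carry:  1111000000000000
        0111100110001001
+       0111110001000000
------------------------
       01111010111001001
(the carry out of the leftmost column, 0, becomes the leading bit)
Decimal check:
  0111100110001001 = 16384 + 8192 + 4096 + 2048 + 256 + 128 + 8 + 1 = 31113
  0111110001000000 = 16384 + 8192 + 4096 + 2048 + 1024 + 64 = 31808
  31113 + 31808 = 62921, and 01111010111001001 = 32768 + 16384 + 8192 + 4096 + 1024 + 256 + 128 + 64 + 8 + 1 = 62921 ✓



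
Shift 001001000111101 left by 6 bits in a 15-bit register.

Original: 001001000111101 (decimal 4669)
Shift left by 6 positions
Append 6 zeros on the right and drop the 6 high bits that overflow the 15-bit width
Result: 000111101000000 (decimal 3904)
Equivalent: 4669 << 6 = 4669 × 2^6 = 298816, truncated to 15 bits = 3904



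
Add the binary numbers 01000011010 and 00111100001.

Add column by column from the right: bit + bit + carry-in; write the sum mod 2, carry 1 when the sum is 2 or 3.
carry:  00000000000
        01000011010
+       00111100001
-------------------
       001111111011
(the carry out of the leftmost column, 0, becomes the leading bit)
Decimal check:
  01000011010 = 512 + 16 + 8 + 2 = 538
  00111100001 = 256 + 128 + 64 + 32 + 1 = 481
  538 + 481 = 1019, and 001111111011 = 512 + 256 + 128 + 64 + 32 + 16 + 8 + 2 + 1 = 1019 ✓



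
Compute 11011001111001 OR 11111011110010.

OR: 1 when either bit is 1
  11011001111001
| 11111011110010
----------------
  11111011111011
Decimal: 13945 | 16114 = 16123



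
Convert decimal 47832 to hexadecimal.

Using repeated division by 16 (digits 10–15 are A–F):
47832 ÷ 16 = 2989 remainder 8
2989 ÷ 16 = 186 remainder 13 (D)
186 ÷ 16 = 11 remainder 10 (A)
11 ÷ 16 = 0 remainder 11 (B)
Reading remainders bottom to top: BAD8



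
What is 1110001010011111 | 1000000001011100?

OR: 1 when either bit is 1
  1110001010011111
| 1000000001011100
------------------
  1110001011011111
Decimal: 58015 | 32860 = 58079



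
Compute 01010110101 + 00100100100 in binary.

Add column by column from the right: bit + bit + carry-in; write the sum mod 2, carry 1 when the sum is 2 or 3.
carry:  00001001000
        01010110101
+       00100100100
-------------------
       001111011001
(the carry out of the leftmost column, 0, becomes the leading bit)
Decimal check:
  01010110101 = 512 + 128 + 32 + 16 + 4 + 1 = 693
  00100100100 = 256 + 32 + 4 = 292
  693 + 292 = 985, and 001111011001 = 512 + 256 + 128 + 64 + 16 + 8 + 1 = 985 ✓



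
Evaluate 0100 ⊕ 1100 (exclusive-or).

XOR: 1 when bits differ
  0100
^ 1100
------
  1000
Decimal: 4 ^ 12 = 8



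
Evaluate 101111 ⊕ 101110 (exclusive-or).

XOR: 1 when bits differ
  101111
^ 101110
--------
  000001
Decimal: 47 ^ 46 = 1



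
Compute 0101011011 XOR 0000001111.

XOR: 1 when bits differ
  0101011011
^ 0000001111
------------
  0101010100
Decimal: 347 ^ 15 = 340



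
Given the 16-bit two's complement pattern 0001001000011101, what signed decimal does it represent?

Binary: 0001001000011101
Sign bit: 0 (non-negative)
Read directly as an unsigned value:
0001001000011101 = 4096 + 512 + 16 + 8 + 4 + 1 = 4637
Value: 4637



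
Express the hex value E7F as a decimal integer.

Expand by place value (powers of 16):
Digit values: E = 14, F = 15
E7F = 14 × 16^2 + 7 × 16^1 + 15 × 16^0
= 14 × 256 + 7 × 16 + 15 × 1
= 3584 + 112 + 15
= 3711



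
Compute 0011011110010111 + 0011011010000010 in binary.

Add column by column from the right: bit + bit + carry-in; write the sum mod 2, carry 1 when the sum is 2 or 3.
carry:  0110111100001100
        0011011110010111
+       0011011010000010
------------------------
       00110111000011001
(the carry out of the leftmost column, 0, becomes the leading bit)
Decimal check:
  0011011110010111 = 8192 + 4096 + 1024 + 512 + 256 + 128 + 16 + 4 + 2 + 1 = 14231
  0011011010000010 = 8192 + 4096 + 1024 + 512 + 128 + 2 = 13954
  14231 + 13954 = 28185, and 00110111000011001 = 16384 + 8192 + 2048 + 1024 + 512 + 16 + 8 + 1 = 28185 ✓



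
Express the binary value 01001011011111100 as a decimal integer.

Sum of powers of 2 for each 1-bit:
2^2 + 2^3 + 2^4 + 2^5 + 2^6 + 2^7 + 2^9 + 2^10 + 2^12 + 2^15
= 4 + 8 + 16 + 32 + 64 + 128 + 512 + 1024 + 4096 + 32768
= 38652



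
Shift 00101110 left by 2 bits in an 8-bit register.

Original: 00101110 (decimal 46)
Shift left by 2 positions
Append 2 zeros on the right
Result: 10111000 (decimal 184)
Equivalent: 46 << 2 = 46 × 2^2 = 184



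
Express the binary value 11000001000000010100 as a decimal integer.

Sum of powers of 2 for each 1-bit:
2^2 + 2^4 + 2^12 + 2^18 + 2^19
= 4 + 16 + 4096 + 262144 + 524288
= 790548



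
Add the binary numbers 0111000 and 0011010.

Add column by column from the right: bit + bit + carry-in; write the sum mod 2, carry 1 when the sum is 2 or 3.
carry:  1110000
        0111000
+       0011010
---------------
       01010010
(the carry out of the leftmost column, 0, becomes the leading bit)
Decimal check:
  0111000 = 32 + 16 + 8 = 56
  0011010 = 16 + 8 + 2 = 26
  56 + 26 = 82, and 01010010 = 64 + 16 + 2 = 82 ✓



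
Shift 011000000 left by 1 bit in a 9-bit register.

Original: 011000000 (decimal 192)
Shift left by 1 position
Append 1 zero on the right
Result: 110000000 (decimal 384)
Equivalent: 192 << 1 = 192 × 2^1 = 384



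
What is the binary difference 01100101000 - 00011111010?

Method 1 - Direct subtraction (column by column from the right: bit − bit − borrow-in; if negative, add 2 and borrow 1 from the next column):
borrow: 00111111100
        01100101000
-       00011111010
-------------------
        01000101110

Method 2 - Add two's complement:
Two's complement of 00011111010: invert → 11100000101, add 1 → 11100000110
  01100101000
+ 11100000110
-------------
 101000101110  (end carry out of the top bit = 1)
Discarding the end carry: 01000101110
Decimal check:
  01100101000 = 512 + 256 + 32 + 8 = 808
  00011111010 = 128 + 64 + 32 + 16 + 8 + 2 = 250
  808 - 250 = 558, and 01000101110 = 512 + 32 + 8 + 4 + 2 = 558 ✓



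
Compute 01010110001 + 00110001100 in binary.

Add column by column from the right: bit + bit + carry-in; write the sum mod 2, carry 1 when the sum is 2 or 3.
carry:  11100000000
        01010110001
+       00110001100
-------------------
       010000111101
(the carry out of the leftmost column, 0, becomes the leading bit)
Decimal check:
  01010110001 = 512 + 128 + 32 + 16 + 1 = 689
  00110001100 = 256 + 128 + 8 + 4 = 396
  689 + 396 = 1085, and 010000111101 = 1024 + 32 + 16 + 8 + 4 + 1 = 1085 ✓



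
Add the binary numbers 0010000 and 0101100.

Add column by column from the right: bit + bit + carry-in; write the sum mod 2, carry 1 when the sum is 2 or 3.
carry:  0000000
        0010000
+       0101100
---------------
       00111100
(the carry out of the leftmost column, 0, becomes the leading bit)
Decimal check:
  0010000 = 16
  0101100 = 32 + 8 + 4 = 44
  16 + 44 = 60, and 00111100 = 32 + 16 + 8 + 4 = 60 ✓



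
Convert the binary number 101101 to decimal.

Sum of powers of 2 for each 1-bit:
2^0 + 2^2 + 2^3 + 2^5
= 1 + 4 + 8 + 32
= 45



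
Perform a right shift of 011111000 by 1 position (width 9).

Original: 011111000 (decimal 248)
Shift right by 1 position
Drop the 1 low bit; fill with zero on the left
Result: 001111100 (decimal 124)
Equivalent: 248 >> 1 = 248 ÷ 2^1 = 124



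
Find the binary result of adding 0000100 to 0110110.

Add column by column from the right: bit + bit + carry-in; write the sum mod 2, carry 1 when the sum is 2 or 3.
carry:  0001000
        0000100
+       0110110
---------------
       00111010
(the carry out of the leftmost column, 0, becomes the leading bit)
Decimal check:
  0000100 = 4
  0110110 = 32 + 16 + 4 + 2 = 54
  4 + 54 = 58, and 00111010 = 32 + 16 + 8 + 2 = 58 ✓



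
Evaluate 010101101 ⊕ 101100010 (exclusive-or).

XOR: 1 when bits differ
  010101101
^ 101100010
-----------
  111001111
Decimal: 173 ^ 354 = 463



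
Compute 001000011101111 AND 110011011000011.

AND: 1 only when both bits are 1
  001000011101111
& 110011011000011
-----------------
  000000011000011
Decimal: 4335 & 26307 = 195



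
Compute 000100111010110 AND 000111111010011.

AND: 1 only when both bits are 1
  000100111010110
& 000111111010011
-----------------
  000100111010010
Decimal: 2518 & 4051 = 2514



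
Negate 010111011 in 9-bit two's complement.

Original: 010111011
Step 1 - Invert all bits: 101000100
Step 2 - Add 1: 101000101
Verification: 010111011 + 101000101 = 1000000000; discarding the end carry (carry out of the top bit) leaves the 9-bit value 000000000, as required for x + (-x)



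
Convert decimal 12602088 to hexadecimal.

Using repeated division by 16 (digits 10–15 are A–F):
12602088 ÷ 16 = 787630 remainder 8
787630 ÷ 16 = 49226 remainder 14 (E)
49226 ÷ 16 = 3076 remainder 10 (A)
3076 ÷ 16 = 192 remainder 4
192 ÷ 16 = 12 remainder 0
12 ÷ 16 = 0 remainder 12 (C)
Reading remainders bottom to top: C04AE8



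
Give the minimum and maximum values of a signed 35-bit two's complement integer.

For 35-bit two's complement:
Minimum: -2^34 = -17179869184
Maximum: 2^34 - 1 = 17179869183



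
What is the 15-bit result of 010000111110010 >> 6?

Original: 010000111110010 (decimal 8690)
Shift right by 6 positions
Drop the 6 low bits; fill with zeros on the left
Result: 000000010000111 (decimal 135)
Equivalent: 8690 >> 6 = 8690 ÷ 2^6 = 135



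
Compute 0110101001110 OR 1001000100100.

OR: 1 when either bit is 1
  0110101001110
| 1001000100100
---------------
  1111101101110
Decimal: 3406 | 4644 = 8046



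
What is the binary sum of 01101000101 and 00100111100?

Add column by column from the right: bit + bit + carry-in; write the sum mod 2, carry 1 when the sum is 2 or 3.
carry:  11011111000
        01101000101
+       00100111100
-------------------
       010010000001
(the carry out of the leftmost column, 0, becomes the leading bit)
Decimal check:
  01101000101 = 512 + 256 + 64 + 4 + 1 = 837
  00100111100 = 256 + 32 + 16 + 8 + 4 = 316
  837 + 316 = 1153, and 010010000001 = 1024 + 128 + 1 = 1153 ✓



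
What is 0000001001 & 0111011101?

AND: 1 only when both bits are 1
  0000001001
& 0111011101
------------
  0000001001
Decimal: 9 & 477 = 9



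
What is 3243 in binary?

Using repeated division by 2:
3243 ÷ 2 = 1621 remainder 1
1621 ÷ 2 = 810 remainder 1
810 ÷ 2 = 405 remainder 0
405 ÷ 2 = 202 remainder 1
202 ÷ 2 = 101 remainder 0
101 ÷ 2 = 50 remainder 1
50 ÷ 2 = 25 remainder 0
25 ÷ 2 = 12 remainder 1
12 ÷ 2 = 6 remainder 0
6 ÷ 2 = 3 remainder 0
3 ÷ 2 = 1 remainder 1
1 ÷ 2 = 0 remainder 1
Reading remainders bottom to top: 110010101011



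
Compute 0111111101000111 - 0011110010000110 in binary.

Method 1 - Direct subtraction (column by column from the right: bit − bit − borrow-in; if negative, add 2 and borrow 1 from the next column):
borrow: 0000000100000000
        0111111101000111
-       0011110010000110
------------------------
        0100001011000001

Method 2 - Add two's complement:
Two's complement of 0011110010000110: invert → 1100001101111001, add 1 → 1100001101111010
  0111111101000111
+ 1100001101111010
------------------
 10100001011000001  (end carry out of the top bit = 1)
Discarding the end carry: 0100001011000001
Decimal check:
  0111111101000111 = 16384 + 8192 + 4096 + 2048 + 1024 + 512 + 256 + 64 + 4 + 2 + 1 = 32583
  0011110010000110 = 8192 + 4096 + 2048 + 1024 + 128 + 4 + 2 = 15494
  32583 - 15494 = 17089, and 0100001011000001 = 16384 + 512 + 128 + 64 + 1 = 17089 ✓



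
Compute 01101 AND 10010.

AND: 1 only when both bits are 1
  01101
& 10010
-------
  00000
Decimal: 13 & 18 = 0



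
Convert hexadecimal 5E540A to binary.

Convert each hex digit to 4 bits:
  5 = 0101
  E = 1110
  5 = 0101
  4 = 0100
  0 = 0000
  A = 1010
Concatenate: 010111100101010000001010



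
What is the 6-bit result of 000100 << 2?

Original: 000100 (decimal 4)
Shift left by 2 positions
Append 2 zeros on the right
Result: 010000 (decimal 16)
Equivalent: 4 << 2 = 4 × 2^2 = 16



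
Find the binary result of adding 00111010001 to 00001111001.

Add column by column from the right: bit + bit + carry-in; write the sum mod 2, carry 1 when the sum is 2 or 3.
carry:  01111100010
        00111010001
+       00001111001
-------------------
       001001001010
(the carry out of the leftmost column, 0, becomes the leading bit)
Decimal check:
  00111010001 = 256 + 128 + 64 + 16 + 1 = 465
  00001111001 = 64 + 32 + 16 + 8 + 1 = 121
  465 + 121 = 586, and 001001001010 = 512 + 64 + 8 + 2 = 586 ✓



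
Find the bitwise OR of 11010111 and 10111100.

OR: 1 when either bit is 1
  11010111
| 10111100
----------
  11111111
Decimal: 215 | 188 = 255



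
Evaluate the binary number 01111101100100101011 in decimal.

Sum of powers of 2 for each 1-bit:
2^0 + 2^1 + 2^3 + 2^5 + 2^8 + 2^11 + 2^12 + 2^14 + 2^15 + 2^16 + 2^17 + 2^18
= 1 + 2 + 8 + 32 + 256 + 2048 + 4096 + 16384 + 32768 + 65536 + 131072 + 262144
= 514347



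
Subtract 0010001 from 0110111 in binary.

Method 1 - Direct subtraction (column by column from the right: bit − bit − borrow-in; if negative, add 2 and borrow 1 from the next column):
borrow: 0000000
        0110111
-       0010001
---------------
        0100110

Method 2 - Add two's complement:
Two's complement of 0010001: invert → 1101110, add 1 → 1101111
  0110111
+ 1101111
---------
 10100110  (end carry out of the top bit = 1)
Discarding the end carry: 0100110
Decimal check:
  0110111 = 32 + 16 + 4 + 2 + 1 = 55
  0010001 = 16 + 1 = 17
  55 - 17 = 38, and 0100110 = 32 + 4 + 2 = 38 ✓

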